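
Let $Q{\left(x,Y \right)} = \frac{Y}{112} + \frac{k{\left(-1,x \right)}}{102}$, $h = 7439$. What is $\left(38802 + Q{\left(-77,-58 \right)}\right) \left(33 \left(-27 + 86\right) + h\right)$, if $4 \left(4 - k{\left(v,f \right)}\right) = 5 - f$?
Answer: $\frac{173354055901}{476} \approx 3.6419 \cdot 10^{8}$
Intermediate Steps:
$k{\left(v,f \right)} = \frac{11}{4} + \frac{f}{4}$ ($k{\left(v,f \right)} = 4 - \frac{5 - f}{4} = 4 + \left(- \frac{5}{4} + \frac{f}{4}\right) = \frac{11}{4} + \frac{f}{4}$)
$Q{\left(x,Y \right)} = \frac{11}{408} + \frac{Y}{112} + \frac{x}{408}$ ($Q{\left(x,Y \right)} = \frac{Y}{112} + \frac{\frac{11}{4} + \frac{x}{4}}{102} = Y \frac{1}{112} + \left(\frac{11}{4} + \frac{x}{4}\right) \frac{1}{102} = \frac{Y}{112} + \left(\frac{11}{408} + \frac{x}{408}\right) = \frac{11}{408} + \frac{Y}{112} + \frac{x}{408}$)
$\left(38802 + Q{\left(-77,-58 \right)}\right) \left(33 \left(-27 + 86\right) + h\right) = \left(38802 + \left(\frac{11}{408} + \frac{1}{112} \left(-58\right) + \frac{1}{408} \left(-77\right)\right)\right) \left(33 \left(-27 + 86\right) + 7439\right) = \left(38802 - \frac{647}{952}\right) \left(33 \cdot 59 + 7439\right) = \left(38802 - \frac{647}{952}\right) \left(1947 + 7439\right) = \frac{36938857}{952} \cdot 9386 = \frac{173354055901}{476}$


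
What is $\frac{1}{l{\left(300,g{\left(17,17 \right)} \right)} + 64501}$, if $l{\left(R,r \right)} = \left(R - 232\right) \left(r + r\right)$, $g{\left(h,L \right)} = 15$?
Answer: $\frac{1}{66541} \approx 1.5028 \cdot 10^{-5}$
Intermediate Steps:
$l{\left(R,r \right)} = 2 r \left(-232 + R\right)$ ($l{\left(R,r \right)} = \left(-232 + R\right) 2 r = 2 r \left(-232 + R\right)$)
$\frac{1}{l{\left(300,g{\left(17,17 \right)} \right)} + 64501} = \frac{1}{2 \cdot 15 \left(-232 + 300\right) + 64501} = \frac{1}{2 \cdot 15 \cdot 68 + 64501} = \frac{1}{2040 + 64501} = \frac{1}{66541}$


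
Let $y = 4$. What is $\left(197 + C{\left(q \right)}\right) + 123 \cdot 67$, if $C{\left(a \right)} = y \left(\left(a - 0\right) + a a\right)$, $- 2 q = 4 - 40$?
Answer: $9806$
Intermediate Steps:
$q = 18$ ($q = - \frac{4 - 40}{2} = \left(- \frac{1}{2}\right) \left(-36\right) = 18$)
$C{\left(a \right)} = 4 a + 4 a^{2}$ ($C{\left(a \right)} = 4 \left(\left(a - 0\right) + a a\right) = 4 \left(\left(a + 0\right) + a^{2}\right) = 4 \left(a + a^{2}\right) = 4 a + 4 a^{2}$)
$\left(197 + C{\left(q \right)}\right) + 123 \cdot 67 = \left(197 + 4 \cdot 18 \left(1 + 18\right)\right) + 123 \cdot 67 = \left(197 + 4 \cdot 18 \cdot 19\right) + 8241 = \left(197 + 1368\right) + 8241 = 1565 + 8241 = 9806$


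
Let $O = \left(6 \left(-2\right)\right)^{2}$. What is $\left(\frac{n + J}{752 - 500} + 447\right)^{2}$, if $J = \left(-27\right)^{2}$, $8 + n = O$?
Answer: $\frac{12884293081}{63504} \approx 2.0289 \cdot 10^{5}$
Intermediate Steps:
$O = 144$ ($O = \left(-12\right)^{2} = 144$)
$n = 136$ ($n = -8 + 144 = 136$)
$J = 729$
$\left(\frac{n + J}{752 - 500} + 447\right)^{2} = \left(\frac{136 + 729}{752 - 500} + 447\right)^{2} = \left(\frac{865}{252} + 447\right)^{2} = \left(\frac{113509}{252}\right)^{2} = \frac{12884293081}{63504}$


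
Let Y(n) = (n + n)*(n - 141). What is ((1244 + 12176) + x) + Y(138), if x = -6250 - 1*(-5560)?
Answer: 11902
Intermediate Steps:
x = -690 (x = -6250 + 5560 = -690)
Y(n) = 2*n*(-141 + n) (Y(n) = (2*n)*(-141 + n) = 2*n*(-141 + n))
((1244 + 12176) + x) + Y(138) = ((1244 + 12176) - 690) + 2*138*(-141 + 138) = (13420 - 690) + 2*138*(-3) = 12730 - 828 = 11902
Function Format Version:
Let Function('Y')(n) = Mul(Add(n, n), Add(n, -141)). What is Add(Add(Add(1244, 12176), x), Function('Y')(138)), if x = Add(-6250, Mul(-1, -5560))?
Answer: 11902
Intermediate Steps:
x = -690 (x = Add(-6250, 5560) = -690)
Function('Y')(n) = Mul(2, n, Add(-141, n)) (Function('Y')(n) = Mul(Mul(2, n), Add(-141, n)) = Mul(2, n, Add(-141, n)))
Add(Add(Add(1244, 12176), x), Function('Y')(138)) = Add(Add(Add(1244, 12176), -690), Mul(2, 138, Add(-141, 138))) = Add(Add(13420, -690), Mul(2, 138, -3)) = Add(12730, -828) = 11902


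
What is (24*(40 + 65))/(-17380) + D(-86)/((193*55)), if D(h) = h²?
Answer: 462694/838585 ≈ 0.55176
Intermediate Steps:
(24*(40 + 65))/(-17380) + D(-86)/((193*55)) = (24*(40 + 65))/(-17380) + (-86)²/((193*55)) = (24*105)*(-1/17380) + 7396/10615 = 2520*(-1/17380) + 7396*(1/10615) = -126/869 + 7396/10615 = 462694/838585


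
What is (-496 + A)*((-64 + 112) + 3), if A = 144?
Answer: -17952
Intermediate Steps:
(-496 + A)*((-64 + 112) + 3) = (-496 + 144)*((-64 + 112) + 3) = -352*(48 + 3) = -352*51 = -17952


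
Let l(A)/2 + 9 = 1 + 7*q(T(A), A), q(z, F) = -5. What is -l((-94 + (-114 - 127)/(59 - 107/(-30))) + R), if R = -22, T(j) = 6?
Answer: 86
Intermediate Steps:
l(A) = -86 (l(A) = -18 + 2*(1 + 7*(-5)) = -18 + 2*(1 - 35) = -18 + 2*(-34) = -18 - 68 = -86)
-l((-94 + (-114 - 127)/(59 - 107/(-30))) + R) = -1*(-86) = 86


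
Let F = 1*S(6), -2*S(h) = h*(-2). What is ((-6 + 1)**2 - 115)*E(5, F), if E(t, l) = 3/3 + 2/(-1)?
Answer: 90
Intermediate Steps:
S(h) = h (S(h) = -h*(-2)/2 = -(-1)*h = h)
F = 6 (F = 1*6 = 6)
E(t, l) = -1 (E(t, l) = 3*(1/3) + 2*(-1) = 1 - 2 = -1)
((-6 + 1)**2 - 115)*E(5, F) = ((-6 + 1)**2 - 115)*(-1) = ((-5)**2 - 115)*(-1) = (25 - 115)*(-1) = -90*(-1) = 90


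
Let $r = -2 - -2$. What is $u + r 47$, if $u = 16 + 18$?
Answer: $34$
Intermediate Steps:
$u = 34$
$r = 0$ ($r = -2 + 2 = 0$)
$u + r 47 = 34 + 0 \cdot 47 = 34 + 0 = 34$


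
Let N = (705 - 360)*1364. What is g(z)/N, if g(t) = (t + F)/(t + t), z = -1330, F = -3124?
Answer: 2227/625871400 ≈ 3.5582e-6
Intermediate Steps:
N = 470580 (N = 345*1364 = 470580)
g(t) = (-3124 + t)/(2*t) (g(t) = (t - 3124)/(t + t) = (-3124 + t)/((2*t)) = (-3124 + t)*(1/(2*t)) = (-3124 + t)/(2*t))
g(z)/N = ((½)*(-3124 - 1330)/(-1330))/470580 = ((½)*(-1/1330)*(-4454))*(1/470580) = (2227/1330)*(1/470580) = 2227/625871400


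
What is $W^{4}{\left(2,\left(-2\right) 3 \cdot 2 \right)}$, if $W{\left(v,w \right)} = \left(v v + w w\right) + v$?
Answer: $506250000$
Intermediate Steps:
$W{\left(v,w \right)} = v + v^{2} + w^{2}$ ($W{\left(v,w \right)} = \left(v^{2} + w^{2}\right) + v = v + v^{2} + w^{2}$)
$W^{4}{\left(2,\left(-2\right) 3 \cdot 2 \right)} = \left(2 + 2^{2} + \left(\left(-2\right) 3 \cdot 2\right)^{2}\right)^{4} = \left(2 + 4 + \left(\left(-6\right) 2\right)^{2}\right)^{4} = \left(2 + 4 + \left(-12\right)^{2}\right)^{4} = \left(2 + 4 + 144\right)^{4} = 150^{4} = 506250000$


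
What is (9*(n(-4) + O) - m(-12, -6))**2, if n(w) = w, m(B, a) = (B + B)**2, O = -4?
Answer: 419904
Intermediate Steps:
m(B, a) = 4*B**2 (m(B, a) = (2*B)**2 = 4*B**2)
(9*(n(-4) + O) - m(-12, -6))**2 = (9*(-4 - 4) - 4*(-12)**2)**2 = (9*(-8) - 4*144)**2 = (-72 - 1*576)**2 = (-72 - 576)**2 = (-648)**2 = 419904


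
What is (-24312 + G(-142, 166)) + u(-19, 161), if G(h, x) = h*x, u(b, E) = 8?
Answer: -47876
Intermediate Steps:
(-24312 + G(-142, 166)) + u(-19, 161) = (-24312 - 142*166) + 8 = (-24312 - 23572) + 8 = -47884 + 8 = -47876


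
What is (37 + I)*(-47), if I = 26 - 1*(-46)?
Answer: -5123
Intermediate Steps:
I = 72 (I = 26 + 46 = 72)
(37 + I)*(-47) = (37 + 72)*(-47) = 109*(-47) = -5123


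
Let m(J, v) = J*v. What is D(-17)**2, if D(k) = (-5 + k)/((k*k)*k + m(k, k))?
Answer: 121/5345344 ≈ 2.2637e-5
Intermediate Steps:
D(k) = (-5 + k)/(k**2 + k**3) (D(k) = (-5 + k)/((k*k)*k + k*k) = (-5 + k)/(k**2*k + k**2) = (-5 + k)/(k**3 + k**2) = (-5 + k)/(k**2 + k**3))
D(-17)**2 = ((-5 - 17)/((-17)**2*(1 - 17)))**2 = ((1/289)*(-22)/(-16))**2 = ((1/289)*(-1/16)*(-22))**2 = (11/2312)**2 = 121/5345344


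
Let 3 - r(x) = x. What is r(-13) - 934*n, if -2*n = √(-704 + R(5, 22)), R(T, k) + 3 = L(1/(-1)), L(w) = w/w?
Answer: 16 + 467*I*√706 ≈ 16.0 + 12409.0*I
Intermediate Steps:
r(x) = 3 - x
L(w) = 1
R(T, k) = -2 (R(T, k) = -3 + 1 = -2)
n = -I*√706/2 (n = -√(-704 - 2)/2 = -I*√706/2 ≈ -13.285*I)
r(-13) - 934*n = (3 - 1*(-13)) - (-467)*I*√706 = (3 + 13) + 467*I*√706 = 16 + 467*I*√706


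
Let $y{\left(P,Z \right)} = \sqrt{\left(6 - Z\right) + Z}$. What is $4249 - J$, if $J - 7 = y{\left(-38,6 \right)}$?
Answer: $4242 - \sqrt{6} \approx 4239.5$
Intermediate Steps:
$y{\left(P,Z \right)} = \sqrt{6}$
$J = 7 + \sqrt{6} \approx 9.4495$
$4249 - J = 4249 - \left(7 + \sqrt{6}\right) = 4242 - \sqrt{6}$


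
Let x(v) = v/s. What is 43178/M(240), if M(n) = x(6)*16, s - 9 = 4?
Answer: 280657/48 ≈ 5847.0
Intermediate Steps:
s = 13 (s = 9 + 4 = 13)
x(v) = v/13
M(n) = 96/13 (M(n) = ((1/13)*6)*16 = (6/13)*16 = 96/13)
43178/M(240) = 43178/(96/13) = 43178*(13/96) = 280657/48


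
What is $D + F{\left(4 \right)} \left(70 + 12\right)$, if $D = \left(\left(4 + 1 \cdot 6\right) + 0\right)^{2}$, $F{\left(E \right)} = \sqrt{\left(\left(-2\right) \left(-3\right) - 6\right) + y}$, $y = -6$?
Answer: $100 + 82 i \sqrt{6} \approx 100.0 + 200.86 i$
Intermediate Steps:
$F{\left(E \right)} = i \sqrt{6}$ ($F{\left(E \right)} = \sqrt{\left(\left(-2\right) \left(-3\right) - 6\right) - 6} = \sqrt{\left(6 - 6\right) - 6} = \sqrt{0 - 6} = \sqrt{-6} = i \sqrt{6}$)
$D = 100$ ($D = \left(\left(4 + 6\right) + 0\right)^{2} = \left(10 + 0\right)^{2} = 10^{2} = 100$)
$D + F{\left(4 \right)} \left(70 + 12\right) = 100 + i \sqrt{6} \left(70 + 12\right) = 100 + i \sqrt{6} \cdot 82 = 100 + 82 i \sqrt{6}$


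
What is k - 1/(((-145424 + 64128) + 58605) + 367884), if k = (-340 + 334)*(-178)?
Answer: 368666123/345193 ≈ 1068.0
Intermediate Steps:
k = 1068 (k = -6*(-178) = 1068)
k - 1/(((-145424 + 64128) + 58605) + 367884) = 1068 - 1/(((-145424 + 64128) + 58605) + 367884) = 1068 - 1/((-81296 + 58605) + 367884) = 1068 - 1/(-22691 + 367884) = 1068 - 1/345193 = 368666123/345193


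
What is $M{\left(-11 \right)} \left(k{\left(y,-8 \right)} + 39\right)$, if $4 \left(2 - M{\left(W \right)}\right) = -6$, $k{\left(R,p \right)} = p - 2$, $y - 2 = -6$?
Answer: $\frac{203}{2} \approx 101.5$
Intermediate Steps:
$y = -4$ ($y = 2 - 6 = -4$)
$k{\left(R,p \right)} = -2 + p$
$M{\left(W \right)} = \frac{7}{2}$ ($M{\left(W \right)} = 2 - - \frac{3}{2} = 2 + \frac{3}{2} = \frac{7}{2}$)
$M{\left(-11 \right)} \left(k{\left(y,-8 \right)} + 39\right) = \frac{7 \left(\left(-2 - 8\right) + 39\right)}{2} = \frac{7 \left(-10 + 39\right)}{2} = \frac{7}{2} \cdot 29 = \frac{203}{2}$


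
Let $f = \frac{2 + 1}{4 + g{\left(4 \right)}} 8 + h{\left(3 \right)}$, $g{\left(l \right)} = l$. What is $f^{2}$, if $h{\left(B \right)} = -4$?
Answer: $1$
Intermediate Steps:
$f = -1$ ($f = \frac{2 + 1}{4 + 4} \cdot 8 - 4 = \frac{3}{8} \cdot 8 - 4 = 3 - 4 = -1$)
$f^{2} = \left(-1\right)^{2} = 1$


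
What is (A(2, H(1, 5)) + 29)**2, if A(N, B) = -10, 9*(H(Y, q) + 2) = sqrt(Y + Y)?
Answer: 361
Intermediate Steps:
H(Y, q) = -2 + sqrt(2)*sqrt(Y)/9 (H(Y, q) = -2 + sqrt(Y + Y)/9 = -2 + sqrt(2*Y)/9 = -2 + (sqrt(2)*sqrt(Y))/9 = -2 + sqrt(2)*sqrt(Y)/9)
(A(2, H(1, 5)) + 29)**2 = (-10 + 29)**2 = 19**2 = 361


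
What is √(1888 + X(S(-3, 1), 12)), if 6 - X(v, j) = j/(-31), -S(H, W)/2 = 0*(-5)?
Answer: √1820506/31 ≈ 43.525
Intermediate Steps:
S(H, W) = 0 (S(H, W) = -0*(-5) = -2*0 = 0)
X(v, j) = 6 + j/31 (X(v, j) = 6 - j/(-31) = 6 - j*(-1)/31 = 6 - (-1)*j/31 = 6 + j/31)
√(1888 + X(S(-3, 1), 12)) = √(1888 + (6 + (1/31)*12)) = √(1888 + (6 + 12/31)) = √(1888 + 198/31) = √(58726/31) = √1820506/31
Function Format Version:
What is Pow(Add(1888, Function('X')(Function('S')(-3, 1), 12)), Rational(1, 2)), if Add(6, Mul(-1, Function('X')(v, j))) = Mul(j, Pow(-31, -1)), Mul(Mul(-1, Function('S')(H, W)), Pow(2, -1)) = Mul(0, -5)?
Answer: Mul(Rational(1, 31), Pow(1820506, Rational(1, 2))) ≈ 43.525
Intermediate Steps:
Function('S')(H, W) = 0 (Function('S')(H, W) = Mul(-2, Mul(0, -5)) = Mul(-2, 0) = 0)
Function('X')(v, j) = Add(6, Mul(Rational(1, 31), j)) (Function('X')(v, j) = Add(6, Mul(-1, Mul(j, Pow(-31, -1)))) = Add(6, Mul(-1, Mul(j, Rational(-1, 31)))) = Add(6, Mul(-1, Mul(Rational(-1, 31), j))) = Add(6, Mul(Rational(1, 31), j)))
Pow(Add(1888, Function('X')(Function('S')(-3, 1), 12)), Rational(1, 2)) = Pow(Add(1888, Add(6, Mul(Rational(1, 31), 12))), Rational(1, 2)) = Pow(Add(1888, Add(6, Rational(12, 31))), Rational(1, 2)) = Pow(Add(1888, Rational(198, 31)), Rational(1, 2)) = Pow(Rational(58726, 31), Rational(1, 2)) = Mul(Rational(1, 31), Pow(1820506, Rational(1, 2)))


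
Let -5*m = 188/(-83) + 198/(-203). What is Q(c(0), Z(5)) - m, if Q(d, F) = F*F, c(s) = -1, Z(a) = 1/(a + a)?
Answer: -1075111/1684900 ≈ -0.63809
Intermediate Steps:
Z(a) = 1/(2*a)
Q(d, F) = F²
m = 54598/84245 (m = -(188/(-83) + 198/(-203))/5 = -(188*(-1/83) + 198*(-1/203))/5 = -(-188/83 - 198/203)/5 = -⅕*(-54598/16849) = 54598/84245 ≈ 0.64809)
Q(c(0), Z(5)) - m = ((½)/5)² - 1*54598/84245 = ((½)*(⅕))² - 54598/84245 = (⅒)² - 54598/84245 = 1/100 - 54598/84245 = -1075111/1684900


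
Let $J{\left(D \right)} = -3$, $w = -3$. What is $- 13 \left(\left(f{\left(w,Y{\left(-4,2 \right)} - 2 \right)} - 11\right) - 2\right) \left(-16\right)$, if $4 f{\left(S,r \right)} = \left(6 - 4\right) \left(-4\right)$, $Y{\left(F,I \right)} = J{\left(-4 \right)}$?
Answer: $-3120$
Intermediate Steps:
$Y{\left(F,I \right)} = -3$
$f{\left(S,r \right)} = -2$ ($f{\left(S,r \right)} = \frac{\left(6 - 4\right) \left(-4\right)}{4} = \frac{2 \left(-4\right)}{4} = \frac{1}{4} \left(-8\right) = -2$)
$- 13 \left(\left(f{\left(w,Y{\left(-4,2 \right)} - 2 \right)} - 11\right) - 2\right) \left(-16\right) = - 13 \left(\left(-2 - 11\right) - 2\right) \left(-16\right) = - 13 \left(-13 - 2\right) \left(-16\right) = \left(-13\right) \left(-15\right) \left(-16\right) = 195 \left(-16\right) = -3120$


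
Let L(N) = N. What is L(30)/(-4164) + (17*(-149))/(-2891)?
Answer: 1743447/2006354 ≈ 0.86896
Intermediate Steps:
L(30)/(-4164) + (17*(-149))/(-2891) = 30/(-4164) + (17*(-149))/(-2891) = 30*(-1/4164) - 2533*(-1/2891) = -5/694 + 2533/2891 = 1743447/2006354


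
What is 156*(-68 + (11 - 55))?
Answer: -17472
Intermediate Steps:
156*(-68 + (11 - 55)) = 156*(-68 - 44) = 156*(-112) = -17472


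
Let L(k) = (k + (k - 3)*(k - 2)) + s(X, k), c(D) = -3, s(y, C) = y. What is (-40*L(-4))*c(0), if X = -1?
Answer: 4440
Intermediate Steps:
L(k) = -1 + k + (-3 + k)*(-2 + k) (L(k) = (k + (k - 3)*(k - 2)) - 1 = (k + (-3 + k)*(-2 + k)) - 1 = -1 + k + (-3 + k)*(-2 + k))
(-40*L(-4))*c(0) = -40*(5 + (-4)² - 4*(-4))*(-3) = -40*(5 + 16 + 16)*(-3) = -40*37*(-3) = -1480*(-3) = 4440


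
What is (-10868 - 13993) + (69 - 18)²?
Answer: -22260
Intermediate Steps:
(-10868 - 13993) + (69 - 18)² = -24861 + 51² = -24861 + 2601 = -22260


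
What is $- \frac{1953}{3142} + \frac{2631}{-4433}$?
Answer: $- \frac{16924251}{13928486} \approx -1.2151$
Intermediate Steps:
$- \frac{1953}{3142} + \frac{2631}{-4433} = \left(-1953\right) \frac{1}{3142} + 2631 \left(- \frac{1}{4433}\right) = - \frac{1953}{3142} - \frac{2631}{4433} = - \frac{16924251}{13928486}$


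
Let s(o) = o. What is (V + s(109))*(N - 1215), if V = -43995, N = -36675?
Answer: 1662840540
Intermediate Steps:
(V + s(109))*(N - 1215) = (-43995 + 109)*(-36675 - 1215) = -43886*(-37890) = 1662840540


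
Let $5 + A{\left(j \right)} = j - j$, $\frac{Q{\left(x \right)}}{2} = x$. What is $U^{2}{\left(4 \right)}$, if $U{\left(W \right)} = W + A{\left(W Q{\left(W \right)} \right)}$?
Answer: $1$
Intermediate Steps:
$Q{\left(x \right)} = 2 x$
$A{\left(j \right)} = -5$ ($A{\left(j \right)} = -5 + \left(j - j\right) = -5 + 0 = -5$)
$U{\left(W \right)} = -5 + W$ ($U{\left(W \right)} = W - 5 = -5 + W$)
$U^{2}{\left(4 \right)} = \left(-5 + 4\right)^{2} = \left(-1\right)^{2} = 1$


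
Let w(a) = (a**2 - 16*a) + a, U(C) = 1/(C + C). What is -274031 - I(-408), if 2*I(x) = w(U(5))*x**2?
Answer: -3750383/25 ≈ -1.5002e+5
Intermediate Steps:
U(C) = 1/(2*C)
w(a) = a**2 - 15*a
I(x) = -149*x**2/200 (I(x) = ((((1/2)/5)*(-15 + (1/2)/5))*x**2)/2 = ((((1/2)*(1/5))*(-15 + (1/2)*(1/5)))*x**2)/2 = (((-15 + 1/10)/10)*x**2)/2 = (((1/10)*(-149/10))*x**2)/2 = (-149*x**2/100)/2 = -149*x**2/200)
-274031 - I(-408) = -274031 - (-149)*(-408)**2/200 = -274031 - (-149)*166464/200 = -274031 - 1*(-3100392/25) = -274031 + 3100392/25 = -3750383/25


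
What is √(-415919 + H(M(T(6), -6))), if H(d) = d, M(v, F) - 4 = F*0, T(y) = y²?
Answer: I*√415915 ≈ 644.92*I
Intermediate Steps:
M(v, F) = 4 (M(v, F) = 4 + F*0 = 4 + 0 = 4)
√(-415919 + H(M(T(6), -6))) = √(-415919 + 4) = √(-415915) = I*√415915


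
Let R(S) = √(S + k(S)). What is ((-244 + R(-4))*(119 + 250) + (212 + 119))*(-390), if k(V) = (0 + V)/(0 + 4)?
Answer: 34984950 - 143910*I*√5 ≈ 3.4985e+7 - 3.2179e+5*I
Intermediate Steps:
k(V) = V/4
R(S) = √5*√S/2 (R(S) = √(S + S/4) = √(5*S/4) = √5*√S/2)
((-244 + R(-4))*(119 + 250) + (212 + 119))*(-390) = ((-244 + √5*√(-4)/2)*(119 + 250) + (212 + 119))*(-390) = ((-244 + √5*(2*I)/2)*369 + 331)*(-390) = ((-244 + I*√5)*369 + 331)*(-390) = ((-90036 + 369*I*√5) + 331)*(-390) = (-89705 + 369*I*√5)*(-390) = 34984950 - 143910*I*√5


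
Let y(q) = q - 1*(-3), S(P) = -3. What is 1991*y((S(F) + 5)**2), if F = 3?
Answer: 13937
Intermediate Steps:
y(q) = 3 + q (y(q) = q + 3 = 3 + q)
1991*y((S(F) + 5)**2) = 1991*(3 + (-3 + 5)**2) = 1991*(3 + 2**2) = 1991*(3 + 4) = 1991*7 = 13937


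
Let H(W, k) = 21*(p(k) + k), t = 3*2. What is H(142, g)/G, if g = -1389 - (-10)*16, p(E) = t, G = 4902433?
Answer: -25683/4902433 ≈ -0.0052388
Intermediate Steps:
t = 6
p(E) = 6
g = -1229 (g = -1389 - 1*(-160) = -1389 + 160 = -1229)
H(W, k) = 126 + 21*k (H(W, k) = 21*(6 + k) = 126 + 21*k)
H(142, g)/G = (126 + 21*(-1229))/4902433 = (126 - 25809)*(1/4902433) = -25683*1/4902433 = -25683/4902433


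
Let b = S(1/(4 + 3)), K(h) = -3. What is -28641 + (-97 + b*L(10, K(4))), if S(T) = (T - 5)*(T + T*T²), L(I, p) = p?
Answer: -68994838/2401 ≈ -28736.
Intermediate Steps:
S(T) = (-5 + T)*(T + T³)
b = -1700/2401 (b = (-5 + 1/(4 + 3) + (1/(4 + 3))³ - 5/(4 + 3)²)/(4 + 3) = (-5 + 1/7 + (1/7)³ - 5*(1/7)²)/7 = (-5 + ⅐ + (⅐)³ - 5*(⅐)²)/7 = (-5 + ⅐ + 1/343 - 5*1/49)/7 = (-5 + ⅐ + 1/343 - 5/49)/7 = (⅐)*(-1700/343) = -1700/2401 ≈ -0.70804)
-28641 + (-97 + b*L(10, K(4))) = -28641 + (-97 - 1700/2401*(-3)) = -28641 + (-97 + 5100/2401) = -28641 - 227797/2401 = -68994838/2401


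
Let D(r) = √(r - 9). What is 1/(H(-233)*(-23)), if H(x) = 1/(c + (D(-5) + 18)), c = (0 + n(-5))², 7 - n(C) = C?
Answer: -162/23 - I*√14/23 ≈ -7.0435 - 0.16268*I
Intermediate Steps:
D(r) = √(-9 + r)
n(C) = 7 - C
c = 144 (c = (0 + (7 - 1*(-5)))² = (0 + (7 + 5))² = (0 + 12)² = 12² = 144)
H(x) = 1/(162 + I*√14) (H(x) = 1/(144 + (√(-9 - 5) + 18)) = 1/(144 + (√(-14) + 18)) = 1/(144 + (I*√14 + 18)) = 1/(144 + (18 + I*√14)) = 1/(162 + I*√14))
1/(H(-233)*(-23)) = 1/((81/13129 - I*√14/26258)*(-23)) = 1/(-1863/13129 + 23*I*√14/26258)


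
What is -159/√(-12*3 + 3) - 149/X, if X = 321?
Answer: -149/321 + 53*I*√33/11 ≈ -0.46417 + 27.678*I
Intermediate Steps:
-159/√(-12*3 + 3) - 149/X = -159/√(-12*3 + 3) - 149/321 = -159/√(-36 + 3) - 149*1/321 = -159*(-I*√33/33) - 149/321 = -(-53)*I*√33/11 - 149/321 = 53*I*√33/11 - 149/321 = -149/321 + 53*I*√33/11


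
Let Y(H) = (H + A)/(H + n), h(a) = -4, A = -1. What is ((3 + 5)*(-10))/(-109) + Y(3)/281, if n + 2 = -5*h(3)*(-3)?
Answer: 1326102/1807111 ≈ 0.73382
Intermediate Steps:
n = -62 (n = -2 - 5*(-4)*(-3) = -2 + 20*(-3) = -2 - 60 = -62)
Y(H) = (-1 + H)/(-62 + H) (Y(H) = (H - 1)/(H - 62) = (-1 + H)/(-62 + H))
((3 + 5)*(-10))/(-109) + Y(3)/281 = ((3 + 5)*(-10))/(-109) + ((-1 + 3)/(-62 + 3))/281 = (8*(-10))*(-1/109) + (2/(-59))*(1/281) = -80*(-1/109) - 1/59*2*(1/281) = 80/109 - 2/59*1/281 = 80/109 - 2/16579 = 1326102/1807111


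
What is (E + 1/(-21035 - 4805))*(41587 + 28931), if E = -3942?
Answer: -3591526906779/12920 ≈ -2.7798e+8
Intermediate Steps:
(E + 1/(-21035 - 4805))*(41587 + 28931) = (-3942 + 1/(-21035 - 4805))*(41587 + 28931) = (-3942 + 1/(-25840))*70518 = (-3942 - 1/25840)*70518 = -101861281/25840*70518 = -3591526906779/12920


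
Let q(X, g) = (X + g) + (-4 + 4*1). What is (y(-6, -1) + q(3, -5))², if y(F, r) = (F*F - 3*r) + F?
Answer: 961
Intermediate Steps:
y(F, r) = F + F² - 3*r (y(F, r) = (F² - 3*r) + F = F + F² - 3*r)
q(X, g) = X + g (q(X, g) = (X + g) + (-4 + 4) = (X + g) + 0 = X + g)
(y(-6, -1) + q(3, -5))² = ((-6 + (-6)² - 3*(-1)) + (3 - 5))² = ((-6 + 36 + 3) - 2)² = (33 - 2)² = 31² = 961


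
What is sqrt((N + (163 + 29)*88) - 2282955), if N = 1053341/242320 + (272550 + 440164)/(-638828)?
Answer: I*sqrt(212117761564962839872720395)/9675050060 ≈ 1505.3*I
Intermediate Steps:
N = 125049716967/38700200240 (N = 1053341*(1/242320) + 712714*(-1/638828) = 1053341/242320 - 356357/319414 = 125049716967/38700200240 ≈ 3.2312)
sqrt((N + (163 + 29)*88) - 2282955) = sqrt((125049716967/38700200240 + (163 + 29)*88) - 2282955) = sqrt((125049716967/38700200240 + 192*88) - 2282955) = sqrt((125049716967/38700200240 + 16896) - 2282955) = sqrt(654003632972007/38700200240 - 2282955) = sqrt(-87696812005937193/38700200240) = I*sqrt(212117761564962839872720395)/9675050060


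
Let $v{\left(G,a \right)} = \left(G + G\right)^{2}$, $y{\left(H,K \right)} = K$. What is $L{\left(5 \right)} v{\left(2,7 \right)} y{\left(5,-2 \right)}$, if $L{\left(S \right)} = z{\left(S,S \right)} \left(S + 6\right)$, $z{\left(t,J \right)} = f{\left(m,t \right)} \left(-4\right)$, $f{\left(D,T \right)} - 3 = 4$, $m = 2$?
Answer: $9856$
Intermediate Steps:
$f{\left(D,T \right)} = 7$ ($f{\left(D,T \right)} = 3 + 4 = 7$)
$z{\left(t,J \right)} = -28$ ($z{\left(t,J \right)} = 7 \left(-4\right) = -28$)
$L{\left(S \right)} = -168 - 28 S$ ($L{\left(S \right)} = - 28 \left(S + 6\right) = - 28 \left(6 + S\right) = -168 - 28 S$)
$v{\left(G,a \right)} = 4 G^{2}$ ($v{\left(G,a \right)} = \left(2 G\right)^{2} = 4 G^{2}$)
$L{\left(5 \right)} v{\left(2,7 \right)} y{\left(5,-2 \right)} = \left(-168 - 140\right) 4 \cdot 2^{2} \left(-2\right) = \left(-168 - 140\right) 4 \cdot 4 \left(-2\right) = \left(-308\right) 16 \left(-2\right) = \left(-4928\right) \left(-2\right) = 9856$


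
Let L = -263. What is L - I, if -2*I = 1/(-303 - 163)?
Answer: -245117/932 ≈ -263.00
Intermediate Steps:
I = 1/932 (I = -1/(2*(-303 - 163)) = -1/2/(-466) = -1/2*(-1/466) = 1/932 ≈ 0.0010730)
L - I = -263 - 1*1/932 = -263 - 1/932 = -245117/932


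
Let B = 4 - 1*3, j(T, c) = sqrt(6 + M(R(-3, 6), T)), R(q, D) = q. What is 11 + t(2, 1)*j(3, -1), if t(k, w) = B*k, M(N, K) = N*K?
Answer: 11 + 2*I*sqrt(3) ≈ 11.0 + 3.4641*I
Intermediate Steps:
M(N, K) = K*N
j(T, c) = sqrt(6 - 3*T) (j(T, c) = sqrt(6 + T*(-3)) = sqrt(6 - 3*T))
B = 1 (B = 4 - 3 = 1)
t(k, w) = k (t(k, w) = 1*k = k)
11 + t(2, 1)*j(3, -1) = 11 + 2*sqrt(6 - 3*3) = 11 + 2*sqrt(6 - 9) = 11 + 2*sqrt(-3) = 11 + 2*(I*sqrt(3)) = 11 + 2*I*sqrt(3)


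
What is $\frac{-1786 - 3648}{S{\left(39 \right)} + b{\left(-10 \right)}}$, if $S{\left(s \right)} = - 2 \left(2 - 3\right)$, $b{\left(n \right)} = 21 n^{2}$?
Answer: $- \frac{2717}{1051} \approx -2.5852$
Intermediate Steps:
$S{\left(s \right)} = 2$ ($S{\left(s \right)} = \left(-2\right) \left(-1\right) = 2$)
$\frac{-1786 - 3648}{S{\left(39 \right)} + b{\left(-10 \right)}} = \frac{-1786 - 3648}{2 + 21 \left(-10\right)^{2}} = - \frac{5434}{2 + 21 \cdot 100} = - \frac{5434}{2 + 2100} = - \frac{5434}{2102} = \left(-5434\right) \frac{1}{2102} = - \frac{2717}{1051}$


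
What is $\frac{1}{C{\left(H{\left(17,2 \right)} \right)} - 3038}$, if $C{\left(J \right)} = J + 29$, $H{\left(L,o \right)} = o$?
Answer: $- \frac{1}{3007} \approx -0.00033256$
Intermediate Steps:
$C{\left(J \right)} = 29 + J$
$\frac{1}{C{\left(H{\left(17,2 \right)} \right)} - 3038} = \frac{1}{\left(29 + 2\right) - 3038} = \frac{1}{31 - 3038} = \frac{1}{-3007} = - \frac{1}{3007}$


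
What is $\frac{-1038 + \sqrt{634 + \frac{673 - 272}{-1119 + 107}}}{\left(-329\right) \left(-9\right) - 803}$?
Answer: $- \frac{519}{1079} + \frac{\sqrt{162225371}}{1091948} \approx -0.46934$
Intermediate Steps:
$\frac{-1038 + \sqrt{634 + \frac{673 - 272}{-1119 + 107}}}{\left(-329\right) \left(-9\right) - 803} = \frac{-1038 + \sqrt{634 + \frac{401}{-1012}}}{2961 - 803} = \frac{-1038 + \sqrt{634 + 401 \left(- \frac{1}{1012}\right)}}{2158} = \left(-1038 + \sqrt{634 - \frac{401}{1012}}\right) \frac{1}{2158} = \left(-1038 + \sqrt{\frac{641207}{1012}}\right) \frac{1}{2158} = \left(-1038 + \frac{\sqrt{162225371}}{506}\right) \frac{1}{2158} = - \frac{519}{1079} + \frac{\sqrt{162225371}}{1091948}$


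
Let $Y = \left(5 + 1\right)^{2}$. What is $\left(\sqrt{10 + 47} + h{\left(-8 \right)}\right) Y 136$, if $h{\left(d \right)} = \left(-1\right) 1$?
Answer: $-4896 + 4896 \sqrt{57} \approx 32068.0$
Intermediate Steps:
$h{\left(d \right)} = -1$
$Y = 36$ ($Y = 6^{2} = 36$)
$\left(\sqrt{10 + 47} + h{\left(-8 \right)}\right) Y 136 = \left(\sqrt{10 + 47} - 1\right) 36 \cdot 136 = \left(\sqrt{57} - 1\right) 36 \cdot 136 = \left(-1 + \sqrt{57}\right) 36 \cdot 136 = \left(-36 + 36 \sqrt{57}\right) 136 = -4896 + 4896 \sqrt{57}$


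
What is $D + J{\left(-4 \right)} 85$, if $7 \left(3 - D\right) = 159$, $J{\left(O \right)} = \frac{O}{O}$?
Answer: $\frac{457}{7} \approx 65.286$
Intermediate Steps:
$J{\left(O \right)} = 1$
$D = - \frac{138}{7}$ ($D = 3 - \frac{159}{7} = - \frac{138}{7} \approx -19.714$)
$D + J{\left(-4 \right)} 85 = - \frac{138}{7} + 1 \cdot 85 = - \frac{138}{7} + 85 = \frac{457}{7}$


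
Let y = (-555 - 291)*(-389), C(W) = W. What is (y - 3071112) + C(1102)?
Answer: -2740916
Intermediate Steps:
y = 329094 (y = -846*(-389) = 329094)
(y - 3071112) + C(1102) = (329094 - 3071112) + 1102 = -2742018 + 1102 = -2740916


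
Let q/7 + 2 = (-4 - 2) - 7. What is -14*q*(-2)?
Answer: -2940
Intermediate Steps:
q = -105 (q = -14 + 7*((-4 - 2) - 7) = -14 + 7*(-6 - 7) = -14 + 7*(-13) = -14 - 91 = -105)
-14*q*(-2) = -14*(-105)*(-2) = 1470*(-2) = -2940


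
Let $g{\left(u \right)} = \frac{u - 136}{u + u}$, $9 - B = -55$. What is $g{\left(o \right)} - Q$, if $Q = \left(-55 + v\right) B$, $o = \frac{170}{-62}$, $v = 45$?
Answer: $\frac{6653}{10} \approx 665.3$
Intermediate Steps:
$B = 64$ ($B = 9 - -55 = 9 + 55 = 64$)
$o = - \frac{85}{31}$ ($o = 170 \left(- \frac{1}{62}\right) = - \frac{85}{31} \approx -2.7419$)
$Q = -640$ ($Q = \left(-55 + 45\right) 64 = \left(-10\right) 64 = -640$)
$g{\left(u \right)} = \frac{-136 + u}{2 u}$
$g{\left(o \right)} - Q = \frac{-136 - \frac{85}{31}}{2 \left(- \frac{85}{31}\right)} - -640 = \frac{1}{2} \left(- \frac{31}{85}\right) \left(- \frac{4301}{31}\right) + 640 = \frac{253}{10} + 640 = \frac{6653}{10}$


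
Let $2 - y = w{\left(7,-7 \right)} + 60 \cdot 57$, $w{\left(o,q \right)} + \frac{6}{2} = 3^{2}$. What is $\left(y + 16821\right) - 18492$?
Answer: $-5095$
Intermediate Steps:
$w{\left(o,q \right)} = 6$ ($w{\left(o,q \right)} = -3 + 3^{2} = -3 + 9 = 6$)
$y = -3424$ ($y = 2 - \left(6 + 60 \cdot 57\right) = 2 - \left(6 + 3420\right) = 2 - 3426 = -3424$)
$\left(y + 16821\right) - 18492 = \left(-3424 + 16821\right) - 18492 = 13397 - 18492 = -5095$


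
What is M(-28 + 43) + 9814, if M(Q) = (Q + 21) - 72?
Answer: 9778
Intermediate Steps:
M(Q) = -51 + Q (M(Q) = (21 + Q) - 72 = -51 + Q)
M(-28 + 43) + 9814 = (-51 + (-28 + 43)) + 9814 = (-51 + 15) + 9814 = -36 + 9814 = 9778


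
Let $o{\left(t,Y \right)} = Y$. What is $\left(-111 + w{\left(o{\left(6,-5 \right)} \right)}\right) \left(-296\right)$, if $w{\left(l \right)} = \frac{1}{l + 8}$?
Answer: $\frac{98272}{3} \approx 32757.0$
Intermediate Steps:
$w{\left(l \right)} = \frac{1}{8 + l}$
$\left(-111 + w{\left(o{\left(6,-5 \right)} \right)}\right) \left(-296\right) = \left(-111 + \frac{1}{8 - 5}\right) \left(-296\right) = \left(-111 + \frac{1}{3}\right) \left(-296\right) = \left(- \frac{332}{3}\right) \left(-296\right) = \frac{98272}{3}$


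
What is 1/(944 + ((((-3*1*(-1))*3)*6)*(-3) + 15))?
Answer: 1/797 ≈ 0.0012547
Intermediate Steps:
1/(944 + ((((-3*1*(-1))*3)*6)*(-3) + 15)) = 1/(944 + (((-3*(-1)*3)*6)*(-3) + 15)) = 1/(944 + (((3*3)*6)*(-3) + 15)) = 1/(944 + ((9*6)*(-3) + 15)) = 1/(944 + (54*(-3) + 15)) = 1/(944 + (-162 + 15)) = 1/(944 - 147) = 1/797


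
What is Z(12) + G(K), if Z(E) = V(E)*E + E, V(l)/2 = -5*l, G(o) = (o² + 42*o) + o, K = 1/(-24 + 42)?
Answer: -461897/324 ≈ -1425.6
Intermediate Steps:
K = 1/18 ≈ 0.055556
G(o) = o² + 43*o
V(l) = -10*l (V(l) = 2*(-5*l) = -10*l)
Z(E) = E - 10*E² (Z(E) = (-10*E)*E + E = -10*E² + E = E - 10*E²)
Z(12) + G(K) = 12*(1 - 10*12) + (43 + 1/18)/18 = 12*(1 - 120) + (1/18)*(775/18) = 12*(-119) + 775/324 = -1428 + 775/324 = -461897/324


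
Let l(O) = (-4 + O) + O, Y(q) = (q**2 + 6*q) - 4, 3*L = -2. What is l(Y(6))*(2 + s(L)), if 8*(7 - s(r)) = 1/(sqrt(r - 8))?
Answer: 1188 + 33*I*sqrt(78)/52 ≈ 1188.0 + 5.6048*I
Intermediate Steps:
L = -2/3 (L = (1/3)*(-2) = -2/3 ≈ -0.66667)
Y(q) = -4 + q**2 + 6*q
l(O) = -4 + 2*O
s(r) = 7 - 1/(8*sqrt(-8 + r)) (s(r) = 7 - 1/(8*sqrt(r - 8)) = 7 - 1/(8*sqrt(-8 + r)))
l(Y(6))*(2 + s(L)) = (-4 + 2*(-4 + 6**2 + 6*6))*(2 + (7 - 1/(8*sqrt(-8 - 2/3)))) = (-4 + 2*(-4 + 36 + 36))*(2 + (7 - (-1)*I*sqrt(78)/208)) = (-4 + 2*68)*(2 + (7 - (-1)*I*sqrt(78)/208)) = (-4 + 136)*(2 + (7 + I*sqrt(78)/208)) = 132*(9 + I*sqrt(78)/208) = 1188 + 33*I*sqrt(78)/52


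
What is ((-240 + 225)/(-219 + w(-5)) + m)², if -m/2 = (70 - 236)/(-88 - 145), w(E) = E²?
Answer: 3710393569/2043220804 ≈ 1.8160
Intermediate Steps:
m = -332/233 (m = -2*(70 - 236)/(-88 - 145) = -(-332)/(-233) = -(-332)*(-1)/233 = -2*166/233 = -332/233 ≈ -1.4249)
((-240 + 225)/(-219 + w(-5)) + m)² = ((-240 + 225)/(-219 + (-5)²) - 332/233)² = (-15/(-219 + 25) - 332/233)² = (-15/(-194) - 332/233)² = (-15*(-1/194) - 332/233)² = (15/194 - 332/233)² = (-60913/45202)² = 3710393569/2043220804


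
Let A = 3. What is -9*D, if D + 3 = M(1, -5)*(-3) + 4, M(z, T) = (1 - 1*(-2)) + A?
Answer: 153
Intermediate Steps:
M(z, T) = 6 (M(z, T) = (1 - 1*(-2)) + 3 = (1 + 2) + 3 = 3 + 3 = 6)
D = -17 (D = -3 + (6*(-3) + 4) = -3 + (-18 + 4) = -3 - 14 = -17)
-9*D = -9*(-17) = 153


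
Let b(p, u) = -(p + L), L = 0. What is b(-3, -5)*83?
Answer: 249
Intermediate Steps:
b(p, u) = -p (b(p, u) = -(p + 0) = -p)
b(-3, -5)*83 = -1*(-3)*83 = 3*83 = 249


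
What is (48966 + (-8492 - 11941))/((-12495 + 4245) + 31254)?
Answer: 9511/7668 ≈ 1.2403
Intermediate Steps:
(48966 + (-8492 - 11941))/((-12495 + 4245) + 31254) = (48966 - 20433)/(-8250 + 31254) = 28533/23004 = 28533*(1/23004) = 9511/7668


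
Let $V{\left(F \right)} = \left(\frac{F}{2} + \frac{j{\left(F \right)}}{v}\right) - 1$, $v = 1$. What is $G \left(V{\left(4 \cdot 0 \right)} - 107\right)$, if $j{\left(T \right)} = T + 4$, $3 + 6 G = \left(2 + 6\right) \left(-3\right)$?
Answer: $468$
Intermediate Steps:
$G = - \frac{9}{2}$ ($G = - \frac{1}{2} + \frac{\left(2 + 6\right) \left(-3\right)}{6} = - \frac{1}{2} + \frac{8 \left(-3\right)}{6} = - \frac{1}{2} + \frac{1}{6} \left(-24\right) = - \frac{1}{2} - 4 = - \frac{9}{2} \approx -4.5$)
$j{\left(T \right)} = 4 + T$
$V{\left(F \right)} = 3 + \frac{3 F}{2}$ ($V{\left(F \right)} = \left(\frac{F}{2} + \frac{4 + F}{1}\right) - 1 = \left(F \frac{1}{2} + \left(4 + F\right) 1\right) - 1 = \left(\frac{F}{2} + \left(4 + F\right)\right) - 1 = \left(4 + \frac{3 F}{2}\right) - 1 = 3 + \frac{3 F}{2}$)
$G \left(V{\left(4 \cdot 0 \right)} - 107\right) = - \frac{9 \left(\left(3 + \frac{3 \cdot 4 \cdot 0}{2}\right) - 107\right)}{2} = - \frac{9 \left(\left(3 + \frac{3}{2} \cdot 0\right) - 107\right)}{2} = - \frac{9 \left(\left(3 + 0\right) - 107\right)}{2} = - \frac{9 \left(3 - 107\right)}{2} = \left(- \frac{9}{2}\right) \left(-104\right) = 468$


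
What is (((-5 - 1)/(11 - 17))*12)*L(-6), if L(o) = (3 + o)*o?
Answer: 216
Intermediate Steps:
L(o) = o*(3 + o)
(((-5 - 1)/(11 - 17))*12)*L(-6) = (((-5 - 1)/(11 - 17))*12)*(-6*(3 - 6)) = (-6/(-6)*12)*(-6*(-3)) = (-6*(-⅙)*12)*18 = (1*12)*18 = 12*18 = 216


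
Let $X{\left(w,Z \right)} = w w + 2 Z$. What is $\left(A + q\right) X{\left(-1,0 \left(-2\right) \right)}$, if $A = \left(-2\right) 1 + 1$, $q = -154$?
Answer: $-155$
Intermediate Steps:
$X{\left(w,Z \right)} = w^{2} + 2 Z$
$A = -1$ ($A = -2 + 1 = -1$)
$\left(A + q\right) X{\left(-1,0 \left(-2\right) \right)} = \left(-1 - 154\right) \left(\left(-1\right)^{2} + 2 \cdot 0 \left(-2\right)\right) = - 155 \left(1 + 2 \cdot 0\right) = - 155 \left(1 + 0\right) = \left(-155\right) 1 = -155$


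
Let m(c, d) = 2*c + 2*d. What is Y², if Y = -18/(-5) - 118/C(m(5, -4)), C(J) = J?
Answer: 76729/25 ≈ 3069.2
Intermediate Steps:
Y = -277/5 (Y = -18/(-5) - 118/(2*5 + 2*(-4)) = -18*(-⅕) - 118/(10 - 8) = 18/5 - 118/2 = 18/5 - 118*½ = 18/5 - 59 = -277/5 ≈ -55.400)
Y² = (-277/5)² = 76729/25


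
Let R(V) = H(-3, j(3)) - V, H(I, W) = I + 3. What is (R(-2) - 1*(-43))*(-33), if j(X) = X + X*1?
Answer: -1485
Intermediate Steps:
j(X) = 2*X (j(X) = X + X = 2*X)
H(I, W) = 3 + I
R(V) = -V (R(V) = (3 - 3) - V = 0 - V = -V)
(R(-2) - 1*(-43))*(-33) = (-1*(-2) - 1*(-43))*(-33) = (2 + 43)*(-33) = 45*(-33) = -1485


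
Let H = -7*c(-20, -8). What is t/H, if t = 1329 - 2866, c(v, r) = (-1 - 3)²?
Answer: 1537/112 ≈ 13.723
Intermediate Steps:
c(v, r) = 16 (c(v, r) = (-4)² = 16)
H = -112 (H = -7*16 = -112)
t = -1537
t/H = -1537/(-112) = -1537*(-1/112) = 1537/112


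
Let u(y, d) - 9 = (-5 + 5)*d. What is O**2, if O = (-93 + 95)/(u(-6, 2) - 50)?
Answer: 4/1681 ≈ 0.0023795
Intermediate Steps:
u(y, d) = 9 (u(y, d) = 9 + (-5 + 5)*d = 9 + 0*d = 9 + 0 = 9)
O = -2/41 (O = (-93 + 95)/(9 - 50) = 2/(-41) = 2*(-1/41) = -2/41 ≈ -0.048781)
O**2 = (-2/41)**2 = 4/1681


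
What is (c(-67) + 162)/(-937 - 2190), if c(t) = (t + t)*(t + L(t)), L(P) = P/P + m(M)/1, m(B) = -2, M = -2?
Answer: -9274/3127 ≈ -2.9658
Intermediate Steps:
L(P) = -1 (L(P) = P/P - 2/1 = 1 - 2*1 = 1 - 2 = -1)
c(t) = 2*t*(-1 + t) (c(t) = (t + t)*(t - 1) = (2*t)*(-1 + t) = 2*t*(-1 + t))
(c(-67) + 162)/(-937 - 2190) = (2*(-67)*(-1 - 67) + 162)/(-937 - 2190) = (2*(-67)*(-68) + 162)/(-3127) = (9112 + 162)*(-1/3127) = 9274*(-1/3127) = -9274/3127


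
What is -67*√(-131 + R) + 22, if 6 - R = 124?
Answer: 22 - 67*I*√249 ≈ 22.0 - 1057.2*I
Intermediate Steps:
R = -118 (R = 6 - 1*124 = 6 - 124 = -118)
-67*√(-131 + R) + 22 = -67*√(-131 - 118) + 22 = -67*I*√249 + 22 = 22 - 67*I*√249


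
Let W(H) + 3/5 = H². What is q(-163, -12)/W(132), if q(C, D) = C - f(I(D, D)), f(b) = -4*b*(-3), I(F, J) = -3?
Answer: -635/87117 ≈ -0.0072890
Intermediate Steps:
f(b) = 12*b
q(C, D) = 36 + C (q(C, D) = C - 12*(-3) = C - 1*(-36) = C + 36 = 36 + C)
W(H) = -⅗ + H²
q(-163, -12)/W(132) = (36 - 163)/(-⅗ + 132²) = -127/(-⅗ + 17424) = -127/87117/5 = -127*5/87117 = -635/87117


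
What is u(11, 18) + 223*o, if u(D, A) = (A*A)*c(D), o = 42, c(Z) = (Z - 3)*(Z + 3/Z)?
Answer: 424434/11 ≈ 38585.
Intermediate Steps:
c(Z) = (-3 + Z)*(Z + 3/Z)
u(D, A) = A²*(3 + D² - 9/D - 3*D) (u(D, A) = (A*A)*(3 + D² - 9/D - 3*D) = A²*(3 + D² - 9/D - 3*D))
u(11, 18) + 223*o = 18²*(-9 + 11*(3 + 11² - 3*11))/11 + 223*42 = 324*(1/11)*(-9 + 11*(3 + 121 - 33)) + 9366 = 324*(1/11)*(-9 + 11*91) + 9366 = 324*(1/11)*(-9 + 1001) + 9366 = 324*(1/11)*992 + 9366 = 321408/11 + 9366 = 424434/11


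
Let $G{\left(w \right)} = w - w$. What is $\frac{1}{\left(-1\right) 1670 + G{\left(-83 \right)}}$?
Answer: $- \frac{1}{1670} \approx -0.0005988$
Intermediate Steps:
$G{\left(w \right)} = 0$
$\frac{1}{\left(-1\right) 1670 + G{\left(-83 \right)}} = \frac{1}{\left(-1\right) 1670 + 0} = \frac{1}{-1670 + 0} = \frac{1}{-1670} = - \frac{1}{1670}$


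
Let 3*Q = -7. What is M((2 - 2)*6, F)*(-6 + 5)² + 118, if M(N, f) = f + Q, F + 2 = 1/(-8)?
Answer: 2725/24 ≈ 113.54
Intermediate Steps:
F = -17/8 (F = -2 + 1/(-8) = -2 - ⅛ = -17/8 ≈ -2.1250)
Q = -7/3 (Q = (⅓)*(-7) = -7/3 ≈ -2.3333)
M(N, f) = -7/3 + f (M(N, f) = f - 7/3 = -7/3 + f)
M((2 - 2)*6, F)*(-6 + 5)² + 118 = (-7/3 - 17/8)*(-6 + 5)² + 118 = -107/24*(-1)² + 118 = -107/24*1 + 118 = -107/24 + 118 = 2725/24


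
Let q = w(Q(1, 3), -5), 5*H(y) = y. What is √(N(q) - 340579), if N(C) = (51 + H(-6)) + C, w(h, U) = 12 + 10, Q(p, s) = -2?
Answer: 2*I*√2128170/5 ≈ 583.53*I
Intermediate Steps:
H(y) = y/5
w(h, U) = 22
q = 22
N(C) = 249/5 + C (N(C) = (51 + (⅕)*(-6)) + C = (51 - 6/5) + C = 249/5 + C)
√(N(q) - 340579) = √((249/5 + 22) - 340579) = √(359/5 - 340579) = √(-1702536/5) = 2*I*√2128170/5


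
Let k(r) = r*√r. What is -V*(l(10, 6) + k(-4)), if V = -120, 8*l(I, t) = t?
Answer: 90 - 960*I ≈ 90.0 - 960.0*I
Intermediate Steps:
l(I, t) = t/8
k(r) = r^(3/2)
-V*(l(10, 6) + k(-4)) = -(-120)*((⅛)*6 + (-4)^(3/2)) = -(-120)*(¾ - 8*I) = -(-90 + 960*I) = 90 - 960*I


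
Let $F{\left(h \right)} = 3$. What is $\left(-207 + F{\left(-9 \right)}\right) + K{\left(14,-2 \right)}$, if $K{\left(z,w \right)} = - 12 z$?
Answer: $-372$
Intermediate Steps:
$\left(-207 + F{\left(-9 \right)}\right) + K{\left(14,-2 \right)} = \left(-207 + 3\right) - 168 = -204 - 168 = -372$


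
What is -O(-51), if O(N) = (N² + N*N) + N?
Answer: -5151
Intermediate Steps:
O(N) = N + 2*N² (O(N) = (N² + N²) + N = 2*N² + N = N + 2*N²)
-O(-51) = -(-51)*(1 + 2*(-51)) = -(-51)*(1 - 102) = -(-51)*(-101) = -1*5151 = -5151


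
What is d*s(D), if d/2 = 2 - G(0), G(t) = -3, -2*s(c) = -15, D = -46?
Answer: 75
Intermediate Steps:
s(c) = 15/2 (s(c) = -½*(-15) = 15/2)
d = 10 (d = 2*(2 - 1*(-3)) = 2*(2 + 3) = 2*5 = 10)
d*s(D) = 10*(15/2) = 75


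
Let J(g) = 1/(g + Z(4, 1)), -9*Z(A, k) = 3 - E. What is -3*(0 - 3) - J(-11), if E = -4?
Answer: 963/106 ≈ 9.0849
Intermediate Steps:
Z(A, k) = -7/9 (Z(A, k) = -(3 - 1*(-4))/9 = -(3 + 4)/9 = -⅑*7 = -7/9)
J(g) = 1/(-7/9 + g) (J(g) = 1/(g - 7/9) = 1/(-7/9 + g))
-3*(0 - 3) - J(-11) = -3*(0 - 3) - 9/(-7 + 9*(-11)) = -3*(-3) - 9/(-7 - 99) = 9 - 9/(-106) = 9 - 9*(-1)/106 = 9 - 1*(-9/106) = 9 + 9/106 = 963/106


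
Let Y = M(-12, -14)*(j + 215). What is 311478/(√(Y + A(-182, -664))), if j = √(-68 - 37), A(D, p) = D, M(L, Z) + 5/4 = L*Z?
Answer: 622956/√(142677 + 667*I*√105) ≈ 1647.8 - 39.445*I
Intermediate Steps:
M(L, Z) = -5/4 + L*Z
j = I*√105 (j = √(-105) = I*√105 ≈ 10.247*I)
Y = 143405/4 + 667*I*√105/4 (Y = (-5/4 - 12*(-14))*(I*√105 + 215) = (-5/4 + 168)*(215 + I*√105) = 667*(215 + I*√105)/4 = 143405/4 + 667*I*√105/4 ≈ 35851.0 + 1708.7*I)
311478/(√(Y + A(-182, -664))) = 311478/(√((143405/4 + 667*I*√105/4) - 182)) = 311478/(√(142677/4 + 667*I*√105/4)) = 311478/√(142677/4 + 667*I*√105/4)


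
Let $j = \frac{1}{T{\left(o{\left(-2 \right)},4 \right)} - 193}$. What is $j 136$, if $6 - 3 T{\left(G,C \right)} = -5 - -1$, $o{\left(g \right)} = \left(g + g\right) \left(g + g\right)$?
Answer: $- \frac{408}{569} \approx -0.71705$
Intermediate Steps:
$o{\left(g \right)} = 4 g^{2}$ ($o{\left(g \right)} = 2 g 2 g = 4 g^{2}$)
$T{\left(G,C \right)} = \frac{10}{3}$ ($T{\left(G,C \right)} = 2 - \frac{-5 - -1}{3} = 2 - \frac{-5 + 1}{3} = 2 - - \frac{4}{3} = 2 + \frac{4}{3} = \frac{10}{3}$)
$j = - \frac{3}{569}$ ($j = \frac{1}{\frac{10}{3} - 193} = \frac{1}{- \frac{569}{3}} = - \frac{3}{569} \approx -0.0052724$)
$j 136 = \left(- \frac{3}{569}\right) 136 = - \frac{408}{569}$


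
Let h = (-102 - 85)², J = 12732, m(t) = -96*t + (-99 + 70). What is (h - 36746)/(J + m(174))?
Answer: 1777/4001 ≈ 0.44414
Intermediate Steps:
m(t) = -29 - 96*t (m(t) = -96*t - 29 = -29 - 96*t)
h = 34969 (h = (-187)² = 34969)
(h - 36746)/(J + m(174)) = (34969 - 36746)/(12732 + (-29 - 96*174)) = -1777/(12732 + (-29 - 16704)) = -1777/(12732 - 16733) = -1777/(-4001) = -1777*(-1/4001) = 1777/4001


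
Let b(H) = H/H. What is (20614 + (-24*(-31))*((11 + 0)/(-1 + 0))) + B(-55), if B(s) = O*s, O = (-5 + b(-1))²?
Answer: 11550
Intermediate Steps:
b(H) = 1
O = 16 (O = (-5 + 1)² = (-4)² = 16)
B(s) = 16*s
(20614 + (-24*(-31))*((11 + 0)/(-1 + 0))) + B(-55) = (20614 + (-24*(-31))*((11 + 0)/(-1 + 0))) + 16*(-55) = (20614 + 744*(11/(-1))) - 880 = (20614 + 744*(11*(-1))) - 880 = (20614 + 744*(-11)) - 880 = (20614 - 8184) - 880 = 12430 - 880 = 11550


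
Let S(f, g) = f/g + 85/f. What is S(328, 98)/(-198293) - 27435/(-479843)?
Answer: 12486653878287/218463270365704 ≈ 0.057157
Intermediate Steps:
S(f, g) = 85/f + f/g
S(328, 98)/(-198293) - 27435/(-479843) = (85/328 + 328/98)/(-198293) - 27435/(-479843) = (85*(1/328) + 328*(1/98))*(-1/198293) - 27435*(-1/479843) = (85/328 + 164/49)*(-1/198293) + 27435/479843 = (57957/16072)*(-1/198293) + 27435/479843 = -57957/3186965096 + 27435/479843 = 12486653878287/218463270365704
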